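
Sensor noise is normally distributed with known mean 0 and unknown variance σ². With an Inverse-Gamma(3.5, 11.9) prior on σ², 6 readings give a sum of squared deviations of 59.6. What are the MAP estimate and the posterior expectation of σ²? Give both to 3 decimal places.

Posterior: Inverse-Gamma(shape = 3.5+6/2 = 6.5, scale = 11.9+59.6/2 = 41.7).
Mode = β/(α+1) = 41.7/7.5 = 5.560.
Mean = β/(α−1) = 41.7/5.5 = 7.582.
The posterior is right-skewed, so the mean exceeds the mode.

MAP = 5.560, posterior mean = 7.582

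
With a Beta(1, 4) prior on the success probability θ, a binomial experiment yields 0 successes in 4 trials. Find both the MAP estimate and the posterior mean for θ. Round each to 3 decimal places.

MAP estimate = 0.000, posterior mean = 0.111

Posterior: Beta(1+0, 4+4) = Beta(1, 8).
Since α = 1 ≤ 1 and β > 1, the Beta density is monotone decreasing on [0,1]; the mode is at 0.
Mean = 1/(1+8) = 0.111.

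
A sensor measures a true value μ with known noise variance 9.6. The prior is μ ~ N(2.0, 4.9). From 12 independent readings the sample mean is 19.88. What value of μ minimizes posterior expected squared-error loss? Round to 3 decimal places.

Posterior for μ is Normal. Precision-weighted mean: (1/4.9·2.0 + 12/9.6·19.88) / (1/4.9 + 12/9.6) = 17.371.
A Normal posterior is symmetric, so mode = mean.
Squared-error loss ⇒ the optimal estimator is the posterior mean.

17.371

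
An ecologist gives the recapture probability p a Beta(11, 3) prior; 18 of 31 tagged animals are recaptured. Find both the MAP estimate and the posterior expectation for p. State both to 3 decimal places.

Posterior: Beta(11+18, 3+13) = Beta(29, 16).
Mode = (29−1)/(29+16−2) = 28/43 = 0.651.
Mean = 29/(29+16) = 29/45 = 0.644.

MAP: 0.651. Posterior mean: 0.644.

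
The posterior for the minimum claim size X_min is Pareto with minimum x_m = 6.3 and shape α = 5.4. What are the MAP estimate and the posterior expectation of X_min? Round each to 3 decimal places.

MAP estimate = 6.300, posterior expectation = 7.732

The Pareto density is strictly decreasing on [x_m, ∞), so the mode is x_m = 6.300.
Mean = α·x_m/(α−1) = 5.4·6.3/4.4 = 7.732.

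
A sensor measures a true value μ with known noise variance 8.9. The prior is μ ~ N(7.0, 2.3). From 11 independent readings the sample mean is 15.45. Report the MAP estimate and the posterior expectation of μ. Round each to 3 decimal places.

Posterior for μ is Normal. Precision-weighted mean: (1/2.3·7.0 + 11/8.9·15.45) / (1/2.3 + 11/8.9) = 13.251.
A Normal posterior is symmetric, so mode = mean.

μ_MAP = 13.251, E[μ|data] = 13.251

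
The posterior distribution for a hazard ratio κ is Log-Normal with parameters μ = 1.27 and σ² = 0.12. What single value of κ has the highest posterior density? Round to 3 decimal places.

Mode = exp(μ − σ²) = exp(1.15) = 3.158.
Mean = exp(μ + σ²/2) = exp(1.330) = 3.781.
This is the posterior mode — the MAP estimate.

3.158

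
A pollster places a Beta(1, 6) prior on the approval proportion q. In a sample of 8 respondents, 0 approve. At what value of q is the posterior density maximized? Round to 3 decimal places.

0.000

Posterior: Beta(1+0, 6+8) = Beta(1, 14).
Since α = 1 ≤ 1 and β > 1, the Beta density is monotone decreasing on [0,1]; the mode is at 0.
Mean = 1/(1+14) = 0.067.
This is the posterior mode — the MAP estimate.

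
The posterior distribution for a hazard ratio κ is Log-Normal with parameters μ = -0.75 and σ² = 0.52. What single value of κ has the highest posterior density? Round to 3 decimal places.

0.281

Mode = exp(μ − σ²) = exp(-1.27) = 0.281.
Mean = exp(μ + σ²/2) = exp(-0.490) = 0.613.
This is the posterior mode — the MAP estimate.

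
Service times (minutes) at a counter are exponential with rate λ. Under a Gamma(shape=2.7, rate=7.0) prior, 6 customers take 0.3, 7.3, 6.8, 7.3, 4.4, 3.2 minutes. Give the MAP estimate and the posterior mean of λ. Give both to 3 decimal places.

Σ times = 29.3. Posterior: Gamma(shape = 2.7+6 = 8.7, rate = 7.0+29.3 = 36.3).
Mode = (α−1)/β = 7.7/36.3 = 0.212.
Mean = α/β = 8.7/36.3 = 0.240.
Right-skewed posterior ⇒ mode < mean.

MAP = 0.212; posterior mean = 0.240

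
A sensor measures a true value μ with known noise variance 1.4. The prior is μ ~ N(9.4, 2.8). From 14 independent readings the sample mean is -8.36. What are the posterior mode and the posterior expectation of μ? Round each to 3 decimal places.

Posterior for μ is Normal. Precision-weighted mean: (1/2.8·9.4 + 14/1.4·-8.36) / (1/2.8 + 14/1.4) = -7.748.
A Normal posterior is symmetric, so mode = mean.

MAP = -7.748, posterior mean = -7.748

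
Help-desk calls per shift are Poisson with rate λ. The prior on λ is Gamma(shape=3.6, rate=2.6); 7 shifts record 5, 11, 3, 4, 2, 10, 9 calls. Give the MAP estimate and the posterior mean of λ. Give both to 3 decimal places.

MAP = 4.854; posterior mean = 4.958

Σ counts = 44. Posterior: Gamma(shape = 3.6+44 = 47.6, rate = 2.6+7 = 9.6).
Mode = (α−1)/β = 46.6/9.6 = 4.854.
Mean = α/β = 47.6/9.6 = 4.958.
The mean is pulled above the mode by the posterior's right skew.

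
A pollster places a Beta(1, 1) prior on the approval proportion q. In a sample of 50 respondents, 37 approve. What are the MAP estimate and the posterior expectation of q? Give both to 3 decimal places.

Posterior: Beta(1+37, 1+13) = Beta(38, 14).
Mode = (38−1)/(38+14−2) = 37/50 = 0.740.
Mean = 38/(38+14) = 38/52 = 0.731.
The posterior is left-skewed, so the mode exceeds the mean.

MAP: 0.740. Posterior mean: 0.731.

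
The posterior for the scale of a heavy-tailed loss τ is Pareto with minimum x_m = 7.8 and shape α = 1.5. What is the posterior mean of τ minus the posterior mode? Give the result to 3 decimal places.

15.600

The Pareto density is strictly decreasing on [x_m, ∞), so the mode is x_m = 7.800.
Mean = α·x_m/(α−1) = 1.5·7.8/0.5 = 23.400.
Difference = 23.400 − 7.800 = 15.600.
Right-skewed posterior ⇒ mode < mean.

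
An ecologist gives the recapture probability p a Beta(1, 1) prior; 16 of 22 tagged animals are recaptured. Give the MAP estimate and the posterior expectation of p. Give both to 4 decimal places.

Posterior: Beta(1+16, 1+6) = Beta(17, 7).
Mode = (17−1)/(17+7−2) = 16/22 = 0.7273.
With a flat prior the MAP equals the MLE, 16/22.
Mean = 17/(17+7) = 17/24 = 0.7083.
The posterior is left-skewed, so the mode exceeds the mean.

MAP = 0.7273; posterior mean = 0.7083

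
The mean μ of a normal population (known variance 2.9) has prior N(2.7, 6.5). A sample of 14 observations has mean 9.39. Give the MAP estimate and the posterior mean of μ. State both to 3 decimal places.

MAP: 9.183. Posterior mean: 9.183.

Posterior for μ is Normal. Precision-weighted mean: (1/6.5·2.7 + 14/2.9·9.39) / (1/6.5 + 14/2.9) = 9.183.
A Normal posterior is symmetric, so mode = mean.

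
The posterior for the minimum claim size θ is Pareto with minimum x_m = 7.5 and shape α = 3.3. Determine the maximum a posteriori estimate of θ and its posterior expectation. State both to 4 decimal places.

The Pareto density is strictly decreasing on [x_m, ∞), so the mode is x_m = 7.5000.
Mean = α·x_m/(α−1) = 3.3·7.5/2.3 = 10.7609.

maximum a posteriori estimate = 7.5000, posterior expectation = 10.7609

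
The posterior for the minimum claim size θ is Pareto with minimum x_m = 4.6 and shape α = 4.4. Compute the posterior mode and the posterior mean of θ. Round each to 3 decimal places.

The Pareto density is strictly decreasing on [x_m, ∞), so the mode is x_m = 4.600.
Mean = α·x_m/(α−1) = 4.4·4.6/3.4 = 5.953.
Mean > mode: the posterior has a right tail.

MAP = 4.600; posterior mean = 5.953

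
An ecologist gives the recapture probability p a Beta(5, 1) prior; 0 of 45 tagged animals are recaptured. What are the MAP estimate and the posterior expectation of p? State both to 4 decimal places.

Posterior: Beta(5+0, 1+45) = Beta(5, 46).
Mode = (5−1)/(5+46−2) = 4/49 = 0.0816.
Mean = 5/(5+46) = 5/51 = 0.0980.

MAP estimate = 0.0816, posterior expectation = 0.0980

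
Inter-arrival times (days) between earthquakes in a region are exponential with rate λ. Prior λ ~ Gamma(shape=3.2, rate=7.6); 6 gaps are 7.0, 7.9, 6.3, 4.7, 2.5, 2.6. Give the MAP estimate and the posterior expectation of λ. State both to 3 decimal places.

λ_MAP = 0.212, E[λ|data] = 0.238

Σ times = 31.0. Posterior: Gamma(shape = 3.2+6 = 9.2, rate = 7.6+31.0 = 38.6).
Mode = (α−1)/β = 8.2/38.6 = 0.212.
Mean = α/β = 9.2/38.6 = 0.238.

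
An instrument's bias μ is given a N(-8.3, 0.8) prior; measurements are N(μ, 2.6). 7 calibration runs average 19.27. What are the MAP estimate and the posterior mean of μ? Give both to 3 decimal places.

μ_MAP = 10.528, E[μ|data] = 10.528

Posterior for μ is Normal. Precision-weighted mean: (1/0.8·-8.3 + 7/2.6·19.27) / (1/0.8 + 7/2.6) = 10.528.
A Normal posterior is symmetric, so mode = mean.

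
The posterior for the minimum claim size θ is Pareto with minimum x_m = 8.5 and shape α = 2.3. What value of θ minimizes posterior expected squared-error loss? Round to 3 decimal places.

The Pareto density is strictly decreasing on [x_m, ∞), so the mode is x_m = 8.500.
Mean = α·x_m/(α−1) = 2.3·8.5/1.3 = 15.038.
Squared-error loss ⇒ the optimal estimator is the posterior mean.

15.038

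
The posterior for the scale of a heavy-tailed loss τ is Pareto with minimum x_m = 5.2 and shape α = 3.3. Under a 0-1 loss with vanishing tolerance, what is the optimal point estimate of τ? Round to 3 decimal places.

The Pareto density is strictly decreasing on [x_m, ∞), so the mode is x_m = 5.200.
Mean = α·x_m/(α−1) = 3.3·5.2/2.3 = 7.461.
This is the posterior mode — the MAP estimate.

5.200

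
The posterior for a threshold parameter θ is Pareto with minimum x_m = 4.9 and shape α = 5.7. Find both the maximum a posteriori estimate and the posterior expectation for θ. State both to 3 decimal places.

The Pareto density is strictly decreasing on [x_m, ∞), so the mode is x_m = 4.900.
Mean = α·x_m/(α−1) = 5.7·4.9/4.7 = 5.943.
The mean is pulled above the mode by the posterior's right skew.

MAP = 4.900; posterior mean = 5.943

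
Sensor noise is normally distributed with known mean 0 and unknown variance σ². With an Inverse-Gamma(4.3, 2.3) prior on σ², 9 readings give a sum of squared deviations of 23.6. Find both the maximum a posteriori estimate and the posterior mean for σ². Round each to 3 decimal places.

σ²_MAP = 1.439, E[σ²|data] = 1.808

Posterior: Inverse-Gamma(shape = 4.3+9/2 = 8.8, scale = 2.3+23.6/2 = 14.1).
Mode = β/(α+1) = 14.1/9.8 = 1.439.
Mean = β/(α−1) = 14.1/7.8 = 1.808.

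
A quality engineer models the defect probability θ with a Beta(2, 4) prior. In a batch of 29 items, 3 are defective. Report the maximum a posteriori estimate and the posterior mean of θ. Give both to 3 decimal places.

θ_MAP = 0.121, E[θ|data] = 0.143

Posterior: Beta(2+3, 4+26) = Beta(5, 30).
Mode = (5−1)/(5+30−2) = 4/33 = 0.121.
Mean = 5/(5+30) = 5/35 = 0.143.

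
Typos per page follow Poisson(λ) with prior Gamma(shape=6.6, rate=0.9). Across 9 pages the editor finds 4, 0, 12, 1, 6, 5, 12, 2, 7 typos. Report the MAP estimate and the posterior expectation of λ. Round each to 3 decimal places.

MAP: 5.515. Posterior mean: 5.616.

Σ counts = 49. Posterior: Gamma(shape = 6.6+49 = 55.6, rate = 0.9+9 = 9.9).
Mode = (α−1)/β = 54.6/9.9 = 5.515.
Mean = α/β = 55.6/9.9 = 5.616.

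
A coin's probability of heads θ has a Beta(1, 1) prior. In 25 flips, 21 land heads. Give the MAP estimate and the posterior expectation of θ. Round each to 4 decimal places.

MAP = 0.8400; posterior mean = 0.8148

Posterior: Beta(1+21, 1+4) = Beta(22, 5).
Mode = (22−1)/(22+5−2) = 21/25 = 0.8400.
With a flat prior the MAP equals the MLE, 21/25.
Mean = 22/(22+5) = 22/27 = 0.8148.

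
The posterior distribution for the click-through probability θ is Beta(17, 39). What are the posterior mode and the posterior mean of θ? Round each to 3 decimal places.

MAP = 0.296; posterior mean = 0.304

Mode = (17−1)/(17+39−2) = 16/54 = 0.296.
Mean = 17/(17+39) = 17/56 = 0.304.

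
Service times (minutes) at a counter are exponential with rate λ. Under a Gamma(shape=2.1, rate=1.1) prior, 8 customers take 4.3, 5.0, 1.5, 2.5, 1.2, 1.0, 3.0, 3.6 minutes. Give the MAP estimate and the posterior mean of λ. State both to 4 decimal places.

λ_MAP = 0.3922, E[λ|data] = 0.4353

Σ times = 22.1. Posterior: Gamma(shape = 2.1+8 = 10.1, rate = 1.1+22.1 = 23.2).
Mode = (α−1)/β = 9.1/23.2 = 0.3922.
Mean = α/β = 10.1/23.2 = 0.4353.
The mean is pulled above the mode by the posterior's right skew.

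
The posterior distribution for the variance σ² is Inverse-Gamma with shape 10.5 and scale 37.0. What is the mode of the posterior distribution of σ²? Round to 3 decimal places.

3.217

Mode = β/(α+1) = 37.0/11.5 = 3.217.
Mean = β/(α−1) = 37.0/9.5 = 3.895.
This is the posterior mode — the MAP estimate.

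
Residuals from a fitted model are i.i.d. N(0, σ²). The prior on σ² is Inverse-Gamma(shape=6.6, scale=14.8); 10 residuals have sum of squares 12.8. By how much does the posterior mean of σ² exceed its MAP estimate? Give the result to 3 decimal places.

0.317

Posterior: Inverse-Gamma(shape = 6.6+10/2 = 11.6, scale = 14.8+12.8/2 = 21.2).
Mode = β/(α+1) = 21.2/12.6 = 1.683.
Mean = β/(α−1) = 21.2/10.6 = 2.000.
Difference = 2.000 − 1.683 = 0.317.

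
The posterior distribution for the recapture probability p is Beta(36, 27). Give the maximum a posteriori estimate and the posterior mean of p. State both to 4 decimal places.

Mode = (36−1)/(36+27−2) = 35/61 = 0.5738.
Mean = 36/(36+27) = 36/63 = 0.5714.

maximum a posteriori estimate = 0.5738, posterior mean = 0.5714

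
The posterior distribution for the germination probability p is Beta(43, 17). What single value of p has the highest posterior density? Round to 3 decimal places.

Mode = (43−1)/(43+17−2) = 42/58 = 0.724.
Mean = 43/(43+17) = 43/60 = 0.717.
This is the posterior mode — the MAP estimate.

0.724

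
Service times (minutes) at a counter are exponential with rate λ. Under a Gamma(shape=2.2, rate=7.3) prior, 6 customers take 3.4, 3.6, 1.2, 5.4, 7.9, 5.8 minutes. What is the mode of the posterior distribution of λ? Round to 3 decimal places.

Σ times = 27.3. Posterior: Gamma(shape = 2.2+6 = 8.2, rate = 7.3+27.3 = 34.6).
Mode = (α−1)/β = 7.2/34.6 = 0.208.
Mean = α/β = 8.2/34.6 = 0.237.
This is the posterior mode — the MAP estimate.

0.208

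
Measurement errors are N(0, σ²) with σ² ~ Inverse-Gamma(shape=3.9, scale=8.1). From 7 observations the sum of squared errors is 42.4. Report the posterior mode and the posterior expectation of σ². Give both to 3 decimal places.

Posterior: Inverse-Gamma(shape = 3.9+7/2 = 7.4, scale = 8.1+42.4/2 = 29.3).
Mode = β/(α+1) = 29.3/8.4 = 3.488.
Mean = β/(α−1) = 29.3/6.4 = 4.578.

MAP = 3.488; posterior mean = 4.578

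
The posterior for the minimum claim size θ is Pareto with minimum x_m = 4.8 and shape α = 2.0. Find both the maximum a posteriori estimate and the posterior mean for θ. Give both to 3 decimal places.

The Pareto density is strictly decreasing on [x_m, ∞), so the mode is x_m = 4.800.
Mean = α·x_m/(α−1) = 2.0·4.8/1.0 = 9.600.
Mean > mode: the posterior has a right tail.

MAP: 4.800. Posterior mean: 9.600.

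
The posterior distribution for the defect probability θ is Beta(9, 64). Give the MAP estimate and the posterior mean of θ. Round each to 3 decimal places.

Mode = (9−1)/(9+64−2) = 8/71 = 0.113.
Mean = 9/(9+64) = 9/73 = 0.123.

MAP = 0.113; posterior mean = 0.123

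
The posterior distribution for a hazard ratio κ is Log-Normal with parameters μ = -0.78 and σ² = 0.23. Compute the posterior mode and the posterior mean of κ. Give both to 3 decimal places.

κ_MAP = 0.364, E[κ|data] = 0.514

Mode = exp(μ − σ²) = exp(-1.01) = 0.364.
Mean = exp(μ + σ²/2) = exp(-0.665) = 0.514.
The posterior is right-skewed, so the mean exceeds the mode.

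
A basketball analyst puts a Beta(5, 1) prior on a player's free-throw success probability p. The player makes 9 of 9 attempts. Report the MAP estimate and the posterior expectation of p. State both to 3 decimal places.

Posterior: Beta(5+9, 1+0) = Beta(14, 1).
Since β = 1 ≤ 1 and α > 1, the Beta density is monotone increasing on [0,1]; the mode is at 1.
Mean = 14/(14+1) = 0.933.
The posterior is left-skewed, so the mode exceeds the mean.

MAP = 1.000, posterior mean = 0.933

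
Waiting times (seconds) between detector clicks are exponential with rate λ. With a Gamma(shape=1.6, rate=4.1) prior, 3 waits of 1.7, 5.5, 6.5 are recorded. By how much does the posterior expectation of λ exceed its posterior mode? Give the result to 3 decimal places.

Σ times = 13.7. Posterior: Gamma(shape = 1.6+3 = 4.6, rate = 4.1+13.7 = 17.8).
Mode = (α−1)/β = 3.6/17.8 = 0.202.
Mean = α/β = 4.6/17.8 = 0.258.
Difference = 0.258 − 0.202 = 0.056.

0.056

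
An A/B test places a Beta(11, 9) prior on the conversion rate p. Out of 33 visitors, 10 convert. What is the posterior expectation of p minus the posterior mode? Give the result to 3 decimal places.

Posterior: Beta(11+10, 9+23) = Beta(21, 32).
Mode = (21−1)/(21+32−2) = 20/51 = 0.392.
Mean = 21/(21+32) = 21/53 = 0.396.
Difference = 0.396 − 0.392 = 0.004.

0.004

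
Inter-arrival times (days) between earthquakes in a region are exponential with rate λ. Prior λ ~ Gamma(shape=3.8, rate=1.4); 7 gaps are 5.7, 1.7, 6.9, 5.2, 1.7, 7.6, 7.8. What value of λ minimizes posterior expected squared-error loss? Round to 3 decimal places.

0.284

Σ times = 36.6. Posterior: Gamma(shape = 3.8+7 = 10.8, rate = 1.4+36.6 = 38.0).
Mode = (α−1)/β = 9.8/38.0 = 0.258.
Mean = α/β = 10.8/38.0 = 0.284.
Squared-error loss ⇒ the optimal estimator is the posterior mean.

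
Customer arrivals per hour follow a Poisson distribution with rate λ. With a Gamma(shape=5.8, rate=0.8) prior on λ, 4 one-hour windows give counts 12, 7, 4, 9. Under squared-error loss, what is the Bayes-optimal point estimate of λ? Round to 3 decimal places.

7.875

Σ counts = 32. Posterior: Gamma(shape = 5.8+32 = 37.8, rate = 0.8+4 = 4.8).
Mode = (α−1)/β = 36.8/4.8 = 7.667.
Mean = α/β = 37.8/4.8 = 7.875.
Squared-error loss ⇒ the optimal estimator is the posterior mean.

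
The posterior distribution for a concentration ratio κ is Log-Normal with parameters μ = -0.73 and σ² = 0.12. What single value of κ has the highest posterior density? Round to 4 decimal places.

Mode = exp(μ − σ²) = exp(-0.85) = 0.4274.
Mean = exp(μ + σ²/2) = exp(-0.670) = 0.5117.
This is the posterior mode — the MAP estimate.

0.4274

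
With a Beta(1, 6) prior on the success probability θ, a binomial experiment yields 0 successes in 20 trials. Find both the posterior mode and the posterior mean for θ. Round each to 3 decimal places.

MAP = 0.000, posterior mean = 0.037

Posterior: Beta(1+0, 6+20) = Beta(1, 26).
Since α = 1 ≤ 1 and β > 1, the Beta density is monotone decreasing on [0,1]; the mode is at 0.
Mean = 1/(1+26) = 0.037.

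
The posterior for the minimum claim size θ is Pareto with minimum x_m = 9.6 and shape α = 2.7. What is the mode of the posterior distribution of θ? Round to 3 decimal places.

9.600

The Pareto density is strictly decreasing on [x_m, ∞), so the mode is x_m = 9.600.
Mean = α·x_m/(α−1) = 2.7·9.6/1.7 = 15.247.
This is the posterior mode — the MAP estimate.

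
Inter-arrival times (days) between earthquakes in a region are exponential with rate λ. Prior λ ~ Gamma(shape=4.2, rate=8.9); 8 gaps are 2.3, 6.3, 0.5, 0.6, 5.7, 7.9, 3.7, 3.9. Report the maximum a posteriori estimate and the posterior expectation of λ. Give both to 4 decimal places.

MAP = 0.2814, posterior mean = 0.3065

Σ times = 30.9. Posterior: Gamma(shape = 4.2+8 = 12.2, rate = 8.9+30.9 = 39.8).
Mode = (α−1)/β = 11.2/39.8 = 0.2814.
Mean = α/β = 12.2/39.8 = 0.3065.
The posterior is right-skewed, so the mean exceeds the mode.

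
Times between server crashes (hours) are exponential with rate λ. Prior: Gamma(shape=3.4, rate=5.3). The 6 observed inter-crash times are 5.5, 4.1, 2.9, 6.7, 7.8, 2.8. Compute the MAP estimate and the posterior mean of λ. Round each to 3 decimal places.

MAP = 0.239, posterior mean = 0.268

Σ times = 29.8. Posterior: Gamma(shape = 3.4+6 = 9.4, rate = 5.3+29.8 = 35.1).
Mode = (α−1)/β = 8.4/35.1 = 0.239.
Mean = α/β = 9.4/35.1 = 0.268.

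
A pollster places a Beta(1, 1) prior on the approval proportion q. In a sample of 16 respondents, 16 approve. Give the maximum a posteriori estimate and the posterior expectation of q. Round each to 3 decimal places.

Posterior: Beta(1+16, 1+0) = Beta(17, 1).
Since β = 1 ≤ 1 and α > 1, the Beta density is monotone increasing on [0,1]; the mode is at 1.
Mean = 17/(17+1) = 0.944.
The posterior is left-skewed, so the mode exceeds the mean.

MAP: 1.000. Posterior mean: 0.944.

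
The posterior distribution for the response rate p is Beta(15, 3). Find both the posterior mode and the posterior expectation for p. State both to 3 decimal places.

MAP: 0.875. Posterior mean: 0.833.

Mode = (15−1)/(15+3−2) = 14/16 = 0.875.
Mean = 15/(15+3) = 15/18 = 0.833.
The posterior is left-skewed, so the mode exceeds the mean.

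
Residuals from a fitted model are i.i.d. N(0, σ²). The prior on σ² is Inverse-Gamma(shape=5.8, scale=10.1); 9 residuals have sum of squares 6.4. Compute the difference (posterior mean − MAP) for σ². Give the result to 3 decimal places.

0.253

Posterior: Inverse-Gamma(shape = 5.8+9/2 = 10.3, scale = 10.1+6.4/2 = 13.3).
Mode = β/(α+1) = 13.3/11.3 = 1.177.
Mean = β/(α−1) = 13.3/9.3 = 1.430.
Difference = 1.430 − 1.177 = 0.253.
Right-skewed posterior ⇒ mode < mean.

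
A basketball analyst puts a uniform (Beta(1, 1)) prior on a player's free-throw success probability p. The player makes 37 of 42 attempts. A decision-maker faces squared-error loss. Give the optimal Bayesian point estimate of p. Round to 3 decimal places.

Posterior: Beta(1+37, 1+5) = Beta(38, 6).
Mode = (38−1)/(38+6−2) = 37/42 = 0.881.
With a flat prior the MAP equals the MLE, 37/42.
Mean = 38/(38+6) = 38/44 = 0.864.
Squared-error loss ⇒ the optimal estimator is the posterior mean.

0.864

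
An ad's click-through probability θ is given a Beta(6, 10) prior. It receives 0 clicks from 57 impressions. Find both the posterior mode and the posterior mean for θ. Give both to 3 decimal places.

Posterior: Beta(6+0, 10+57) = Beta(6, 67).
Mode = (6−1)/(6+67−2) = 5/71 = 0.070.
Mean = 6/(6+67) = 6/73 = 0.082.

θ_MAP = 0.070, E[θ|data] = 0.082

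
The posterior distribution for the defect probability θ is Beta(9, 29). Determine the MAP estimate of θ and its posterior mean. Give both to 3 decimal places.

Mode = (9−1)/(9+29−2) = 8/36 = 0.222.
Mean = 9/(9+29) = 9/38 = 0.237.

θ_MAP = 0.222, E[θ|data] = 0.237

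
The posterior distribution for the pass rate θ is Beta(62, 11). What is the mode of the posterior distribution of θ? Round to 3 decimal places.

Mode = (62−1)/(62+11−2) = 61/71 = 0.859.
Mean = 62/(62+11) = 62/73 = 0.849.
This is the posterior mode — the MAP estimate.

0.859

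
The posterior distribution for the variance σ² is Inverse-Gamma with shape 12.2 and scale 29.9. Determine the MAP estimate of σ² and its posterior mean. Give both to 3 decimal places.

MAP estimate = 2.265, posterior mean = 2.670

Mode = β/(α+1) = 29.9/13.2 = 2.265.
Mean = β/(α−1) = 29.9/11.2 = 2.670.
Mean > mode: the posterior has a right tail.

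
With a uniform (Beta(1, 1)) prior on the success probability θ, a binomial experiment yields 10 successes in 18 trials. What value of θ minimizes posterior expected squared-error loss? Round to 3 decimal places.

Posterior: Beta(1+10, 1+8) = Beta(11, 9).
Mode = (11−1)/(11+9−2) = 10/18 = 0.556.
With a flat prior the MAP equals the MLE, 10/18.
Mean = 11/(11+9) = 11/20 = 0.550.
Squared-error loss ⇒ the optimal estimator is the posterior mean.

0.550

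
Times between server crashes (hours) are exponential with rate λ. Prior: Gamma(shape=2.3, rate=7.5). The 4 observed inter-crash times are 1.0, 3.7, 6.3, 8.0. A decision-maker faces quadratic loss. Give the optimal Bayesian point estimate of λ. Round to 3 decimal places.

Σ times = 19.0. Posterior: Gamma(shape = 2.3+4 = 6.3, rate = 7.5+19.0 = 26.5).
Mode = (α−1)/β = 5.3/26.5 = 0.200.
Mean = α/β = 6.3/26.5 = 0.238.
Quadratic loss ⇒ the optimal estimator is the posterior mean.

0.238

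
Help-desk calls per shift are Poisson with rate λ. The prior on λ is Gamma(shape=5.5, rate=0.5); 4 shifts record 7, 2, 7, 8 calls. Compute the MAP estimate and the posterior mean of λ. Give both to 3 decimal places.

MAP = 6.333, posterior mean = 6.556

Σ counts = 24. Posterior: Gamma(shape = 5.5+24 = 29.5, rate = 0.5+4 = 4.5).
Mode = (α−1)/β = 28.5/4.5 = 6.333.
Mean = α/β = 29.5/4.5 = 6.556.
The posterior is right-skewed, so the mean exceeds the mode.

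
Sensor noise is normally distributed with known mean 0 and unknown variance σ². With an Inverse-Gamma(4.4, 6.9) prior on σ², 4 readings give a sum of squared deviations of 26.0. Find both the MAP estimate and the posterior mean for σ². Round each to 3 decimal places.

Posterior: Inverse-Gamma(shape = 4.4+4/2 = 6.4, scale = 6.9+26.0/2 = 19.9).
Mode = β/(α+1) = 19.9/7.4 = 2.689.
Mean = β/(α−1) = 19.9/5.4 = 3.685.

MAP = 2.689, posterior mean = 3.685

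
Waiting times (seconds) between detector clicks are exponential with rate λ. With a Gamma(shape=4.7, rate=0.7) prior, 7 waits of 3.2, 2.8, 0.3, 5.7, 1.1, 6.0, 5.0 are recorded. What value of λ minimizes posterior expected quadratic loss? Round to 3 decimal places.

0.472

Σ times = 24.1. Posterior: Gamma(shape = 4.7+7 = 11.7, rate = 0.7+24.1 = 24.8).
Mode = (α−1)/β = 10.7/24.8 = 0.431.
Mean = α/β = 11.7/24.8 = 0.472.
Quadratic loss ⇒ the optimal estimator is the posterior mean.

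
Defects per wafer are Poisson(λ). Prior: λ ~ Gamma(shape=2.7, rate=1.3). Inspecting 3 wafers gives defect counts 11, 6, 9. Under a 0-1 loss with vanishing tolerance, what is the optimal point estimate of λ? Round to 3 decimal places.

Σ counts = 26. Posterior: Gamma(shape = 2.7+26 = 28.7, rate = 1.3+3 = 4.3).
Mode = (α−1)/β = 27.7/4.3 = 6.442.
Mean = α/β = 28.7/4.3 = 6.674.
This is the posterior mode — the MAP estimate.

6.442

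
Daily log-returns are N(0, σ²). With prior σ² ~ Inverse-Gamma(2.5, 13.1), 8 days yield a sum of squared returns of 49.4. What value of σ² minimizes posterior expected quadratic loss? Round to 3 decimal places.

6.873

Posterior: Inverse-Gamma(shape = 2.5+8/2 = 6.5, scale = 13.1+49.4/2 = 37.8).
Mode = β/(α+1) = 37.8/7.5 = 5.040.
Mean = β/(α−1) = 37.8/5.5 = 6.873.
Quadratic loss ⇒ the optimal estimator is the posterior mean.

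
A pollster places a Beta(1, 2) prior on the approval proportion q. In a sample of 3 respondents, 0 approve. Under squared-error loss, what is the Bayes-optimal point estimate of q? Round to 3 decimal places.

Posterior: Beta(1+0, 2+3) = Beta(1, 5).
Since α = 1 ≤ 1 and β > 1, the Beta density is monotone decreasing on [0,1]; the mode is at 0.
Mean = 1/(1+5) = 0.167.
Squared-error loss ⇒ the optimal estimator is the posterior mean.

0.167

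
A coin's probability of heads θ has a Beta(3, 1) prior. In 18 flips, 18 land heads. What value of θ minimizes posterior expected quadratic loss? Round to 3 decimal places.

0.955

Posterior: Beta(3+18, 1+0) = Beta(21, 1).
Since β = 1 ≤ 1 and α > 1, the Beta density is monotone increasing on [0,1]; the mode is at 1.
Mean = 21/(21+1) = 0.955.
Quadratic loss ⇒ the optimal estimator is the posterior mean.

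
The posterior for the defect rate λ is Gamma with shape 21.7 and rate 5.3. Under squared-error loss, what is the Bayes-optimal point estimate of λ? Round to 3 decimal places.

4.094

Mode = (α−1)/β = 20.7/5.3 = 3.906.
Mean = α/β = 21.7/5.3 = 4.094.
Squared-error loss ⇒ the optimal estimator is the posterior mean.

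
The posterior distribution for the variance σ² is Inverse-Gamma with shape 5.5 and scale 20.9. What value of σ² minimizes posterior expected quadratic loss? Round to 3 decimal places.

4.644

Mode = β/(α+1) = 20.9/6.5 = 3.215.
Mean = β/(α−1) = 20.9/4.5 = 4.644.
Quadratic loss ⇒ the optimal estimator is the posterior mean.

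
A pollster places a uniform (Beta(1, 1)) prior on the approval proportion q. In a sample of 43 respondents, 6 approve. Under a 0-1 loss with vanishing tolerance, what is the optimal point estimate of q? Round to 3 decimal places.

0.140

Posterior: Beta(1+6, 1+37) = Beta(7, 38).
Mode = (7−1)/(7+38−2) = 6/43 = 0.140.
Mean = 7/(7+38) = 7/45 = 0.156.
This is the posterior mode — the MAP estimate.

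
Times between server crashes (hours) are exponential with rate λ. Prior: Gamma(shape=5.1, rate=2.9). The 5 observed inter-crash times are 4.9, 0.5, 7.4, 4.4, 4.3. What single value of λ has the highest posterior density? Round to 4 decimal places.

Σ times = 21.5. Posterior: Gamma(shape = 5.1+5 = 10.1, rate = 2.9+21.5 = 24.4).
Mode = (α−1)/β = 9.1/24.4 = 0.3730.
Mean = α/β = 10.1/24.4 = 0.4139.
This is the posterior mode — the MAP estimate.

0.3730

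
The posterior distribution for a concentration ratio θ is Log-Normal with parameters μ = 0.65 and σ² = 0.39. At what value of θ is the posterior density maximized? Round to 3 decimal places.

Mode = exp(μ − σ²) = exp(0.26) = 1.297.
Mean = exp(μ + σ²/2) = exp(0.845) = 2.328.
This is the posterior mode — the MAP estimate.

1.297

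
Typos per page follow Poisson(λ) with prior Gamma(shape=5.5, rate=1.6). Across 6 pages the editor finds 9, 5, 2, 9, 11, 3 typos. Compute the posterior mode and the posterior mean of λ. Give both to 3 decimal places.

MAP: 5.724. Posterior mean: 5.855.

Σ counts = 39. Posterior: Gamma(shape = 5.5+39 = 44.5, rate = 1.6+6 = 7.6).
Mode = (α−1)/β = 43.5/7.6 = 5.724.
Mean = α/β = 44.5/7.6 = 5.855.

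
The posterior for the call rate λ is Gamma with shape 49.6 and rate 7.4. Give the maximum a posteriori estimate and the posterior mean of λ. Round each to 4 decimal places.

MAP = 6.5676, posterior mean = 6.7027

Mode = (α−1)/β = 48.6/7.4 = 6.5676.
Mean = α/β = 49.6/7.4 = 6.7027.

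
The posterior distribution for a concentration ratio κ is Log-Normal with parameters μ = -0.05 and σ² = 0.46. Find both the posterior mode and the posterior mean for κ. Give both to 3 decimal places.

Mode = exp(μ − σ²) = exp(-0.51) = 0.600.
Mean = exp(μ + σ²/2) = exp(0.180) = 1.197.

MAP = 0.600; posterior mean = 1.197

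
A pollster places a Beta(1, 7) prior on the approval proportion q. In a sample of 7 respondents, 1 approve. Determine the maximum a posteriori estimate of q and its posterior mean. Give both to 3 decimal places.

Posterior: Beta(1+1, 7+6) = Beta(2, 13).
Mode = (2−1)/(2+13−2) = 1/13 = 0.077.
Mean = 2/(2+13) = 2/15 = 0.133.
Mean > mode: the posterior has a right tail.

maximum a posteriori estimate = 0.077, posterior mean = 0.133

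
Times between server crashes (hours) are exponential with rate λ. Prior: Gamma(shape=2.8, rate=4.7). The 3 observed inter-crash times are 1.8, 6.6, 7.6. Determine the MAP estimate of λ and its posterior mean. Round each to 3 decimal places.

MAP = 0.232, posterior mean = 0.280

Σ times = 16.0. Posterior: Gamma(shape = 2.8+3 = 5.8, rate = 4.7+16.0 = 20.7).
Mode = (α−1)/β = 4.8/20.7 = 0.232.
Mean = α/β = 5.8/20.7 = 0.280.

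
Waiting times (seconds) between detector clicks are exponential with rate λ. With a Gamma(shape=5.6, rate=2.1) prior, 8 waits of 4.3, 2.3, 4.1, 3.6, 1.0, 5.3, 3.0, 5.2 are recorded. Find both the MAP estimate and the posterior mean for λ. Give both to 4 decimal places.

MAP = 0.4078; posterior mean = 0.4401

Σ times = 28.8. Posterior: Gamma(shape = 5.6+8 = 13.6, rate = 2.1+28.8 = 30.9).
Mode = (α−1)/β = 12.6/30.9 = 0.4078.
Mean = α/β = 13.6/30.9 = 0.4401.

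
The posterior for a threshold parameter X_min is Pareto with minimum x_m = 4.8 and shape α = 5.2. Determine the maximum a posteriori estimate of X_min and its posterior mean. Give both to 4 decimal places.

maximum a posteriori estimate = 4.8000, posterior mean = 5.9429

The Pareto density is strictly decreasing on [x_m, ∞), so the mode is x_m = 4.8000.
Mean = α·x_m/(α−1) = 5.2·4.8/4.2 = 5.9429.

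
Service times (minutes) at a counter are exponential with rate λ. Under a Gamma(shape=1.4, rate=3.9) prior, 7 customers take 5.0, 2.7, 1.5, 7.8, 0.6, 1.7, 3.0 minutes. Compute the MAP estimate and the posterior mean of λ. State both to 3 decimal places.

Σ times = 22.3. Posterior: Gamma(shape = 1.4+7 = 8.4, rate = 3.9+22.3 = 26.2).
Mode = (α−1)/β = 7.4/26.2 = 0.282.
Mean = α/β = 8.4/26.2 = 0.321.
Mean > mode: the posterior has a right tail.

MAP = 0.282, posterior mean = 0.321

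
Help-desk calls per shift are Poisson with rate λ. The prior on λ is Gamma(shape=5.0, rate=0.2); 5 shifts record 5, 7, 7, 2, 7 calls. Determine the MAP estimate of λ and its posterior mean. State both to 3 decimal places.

Σ counts = 28. Posterior: Gamma(shape = 5.0+28 = 33.0, rate = 0.2+5 = 5.2).
Mode = (α−1)/β = 32.0/5.2 = 6.154.
Mean = α/β = 33.0/5.2 = 6.346.

λ_MAP = 6.154, E[λ|data] = 6.346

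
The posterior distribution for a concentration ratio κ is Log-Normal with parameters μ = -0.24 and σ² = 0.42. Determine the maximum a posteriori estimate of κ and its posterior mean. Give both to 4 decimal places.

κ_MAP = 0.5169, E[κ|data] = 0.9704

Mode = exp(μ − σ²) = exp(-0.66) = 0.5169.
Mean = exp(μ + σ²/2) = exp(-0.030) = 0.9704.
Mean > mode: the posterior has a right tail.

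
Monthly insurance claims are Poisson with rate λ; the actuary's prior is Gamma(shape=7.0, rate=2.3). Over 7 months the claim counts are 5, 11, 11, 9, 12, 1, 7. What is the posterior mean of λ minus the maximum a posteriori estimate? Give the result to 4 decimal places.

0.1075

Σ counts = 56. Posterior: Gamma(shape = 7.0+56 = 63.0, rate = 2.3+7 = 9.3).
Mode = (α−1)/β = 62.0/9.3 = 6.6667.
Mean = α/β = 63.0/9.3 = 6.7742.
Difference = 6.7742 − 6.6667 = 0.1075.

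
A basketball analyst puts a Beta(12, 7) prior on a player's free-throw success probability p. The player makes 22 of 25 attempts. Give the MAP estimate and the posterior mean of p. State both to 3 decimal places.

p_MAP = 0.786, E[p|data] = 0.773

Posterior: Beta(12+22, 7+3) = Beta(34, 10).
Mode = (34−1)/(34+10−2) = 33/42 = 0.786.
Mean = 34/(34+10) = 34/44 = 0.773.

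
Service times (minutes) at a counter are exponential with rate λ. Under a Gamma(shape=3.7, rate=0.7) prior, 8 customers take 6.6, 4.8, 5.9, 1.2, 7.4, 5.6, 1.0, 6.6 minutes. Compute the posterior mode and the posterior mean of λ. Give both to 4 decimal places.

MAP: 0.2688. Posterior mean: 0.2940.

Σ times = 39.1. Posterior: Gamma(shape = 3.7+8 = 11.7, rate = 0.7+39.1 = 39.8).
Mode = (α−1)/β = 10.7/39.8 = 0.2688.
Mean = α/β = 11.7/39.8 = 0.2940.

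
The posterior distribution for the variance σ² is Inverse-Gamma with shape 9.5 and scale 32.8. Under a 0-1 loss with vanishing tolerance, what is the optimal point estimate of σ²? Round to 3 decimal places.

Mode = β/(α+1) = 32.8/10.5 = 3.124.
Mean = β/(α−1) = 32.8/8.5 = 3.859.
This is the posterior mode — the MAP estimate.

3.124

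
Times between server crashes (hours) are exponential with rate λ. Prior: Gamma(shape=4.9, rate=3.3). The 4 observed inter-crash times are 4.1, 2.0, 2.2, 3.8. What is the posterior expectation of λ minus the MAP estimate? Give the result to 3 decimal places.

Σ times = 12.1. Posterior: Gamma(shape = 4.9+4 = 8.9, rate = 3.3+12.1 = 15.4).
Mode = (α−1)/β = 7.9/15.4 = 0.513.
Mean = α/β = 8.9/15.4 = 0.578.
Difference = 0.578 − 0.513 = 0.065.
The mean is pulled above the mode by the posterior's right skew.

0.065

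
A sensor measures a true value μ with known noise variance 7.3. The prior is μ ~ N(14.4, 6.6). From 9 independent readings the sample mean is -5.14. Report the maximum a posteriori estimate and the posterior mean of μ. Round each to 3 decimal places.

maximum a posteriori estimate = -3.001, posterior mean = -3.001

Posterior for μ is Normal. Precision-weighted mean: (1/6.6·14.4 + 9/7.3·-5.14) / (1/6.6 + 9/7.3) = -3.001.
A Normal posterior is symmetric, so mode = mean.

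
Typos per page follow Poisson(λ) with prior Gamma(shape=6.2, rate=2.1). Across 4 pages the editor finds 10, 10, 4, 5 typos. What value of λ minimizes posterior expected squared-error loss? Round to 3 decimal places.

5.770

Σ counts = 29. Posterior: Gamma(shape = 6.2+29 = 35.2, rate = 2.1+4 = 6.1).
Mode = (α−1)/β = 34.2/6.1 = 5.607.
Mean = α/β = 35.2/6.1 = 5.770.
Squared-error loss ⇒ the optimal estimator is the posterior mean.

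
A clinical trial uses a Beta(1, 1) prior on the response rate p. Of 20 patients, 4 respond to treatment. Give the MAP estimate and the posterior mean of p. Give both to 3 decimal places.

Posterior: Beta(1+4, 1+16) = Beta(5, 17).
Mode = (5−1)/(5+17−2) = 4/20 = 0.200.
Mean = 5/(5+17) = 5/22 = 0.227.
Right-skewed posterior ⇒ mode < mean.

MAP: 0.200. Posterior mean: 0.227.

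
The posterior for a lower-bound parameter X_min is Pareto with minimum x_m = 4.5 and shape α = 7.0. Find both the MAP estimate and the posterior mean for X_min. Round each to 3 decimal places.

MAP = 4.500, posterior mean = 5.250

The Pareto density is strictly decreasing on [x_m, ∞), so the mode is x_m = 4.500.
Mean = α·x_m/(α−1) = 7.0·4.5/6.0 = 5.250.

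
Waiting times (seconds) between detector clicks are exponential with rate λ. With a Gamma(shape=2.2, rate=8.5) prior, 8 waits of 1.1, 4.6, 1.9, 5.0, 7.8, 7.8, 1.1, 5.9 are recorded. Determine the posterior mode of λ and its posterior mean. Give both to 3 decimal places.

MAP: 0.211. Posterior mean: 0.233.

Σ times = 35.2. Posterior: Gamma(shape = 2.2+8 = 10.2, rate = 8.5+35.2 = 43.7).
Mode = (α−1)/β = 9.2/43.7 = 0.211.
Mean = α/β = 10.2/43.7 = 0.233.
Right-skewed posterior ⇒ mode < mean.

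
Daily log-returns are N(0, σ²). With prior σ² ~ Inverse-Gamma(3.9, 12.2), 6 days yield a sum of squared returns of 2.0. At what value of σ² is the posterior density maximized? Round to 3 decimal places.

1.671

Posterior: Inverse-Gamma(shape = 3.9+6/2 = 6.9, scale = 12.2+2.0/2 = 13.2).
Mode = β/(α+1) = 13.2/7.9 = 1.671.
Mean = β/(α−1) = 13.2/5.9 = 2.237.
This is the posterior mode — the MAP estimate.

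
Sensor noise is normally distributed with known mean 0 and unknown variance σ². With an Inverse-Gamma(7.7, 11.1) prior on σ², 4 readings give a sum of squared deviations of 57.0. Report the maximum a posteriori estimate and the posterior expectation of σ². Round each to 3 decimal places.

Posterior: Inverse-Gamma(shape = 7.7+4/2 = 9.7, scale = 11.1+57.0/2 = 39.6).
Mode = β/(α+1) = 39.6/10.7 = 3.701.
Mean = β/(α−1) = 39.6/8.7 = 4.552.
Mean > mode: the posterior has a right tail.

σ²_MAP = 3.701, E[σ²|data] = 4.552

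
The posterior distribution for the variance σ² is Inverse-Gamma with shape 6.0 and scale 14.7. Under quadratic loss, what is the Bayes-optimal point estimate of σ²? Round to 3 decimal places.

2.940

Mode = β/(α+1) = 14.7/7.0 = 2.100.
Mean = β/(α−1) = 14.7/5.0 = 2.940.
Quadratic loss ⇒ the optimal estimator is the posterior mean.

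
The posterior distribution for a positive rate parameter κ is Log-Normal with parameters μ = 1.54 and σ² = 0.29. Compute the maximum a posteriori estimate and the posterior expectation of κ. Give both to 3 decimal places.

MAP: 3.490. Posterior mean: 5.392.

Mode = exp(μ − σ²) = exp(1.25) = 3.490.
Mean = exp(μ + σ²/2) = exp(1.685) = 5.392.
The mean is pulled above the mode by the posterior's right skew.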